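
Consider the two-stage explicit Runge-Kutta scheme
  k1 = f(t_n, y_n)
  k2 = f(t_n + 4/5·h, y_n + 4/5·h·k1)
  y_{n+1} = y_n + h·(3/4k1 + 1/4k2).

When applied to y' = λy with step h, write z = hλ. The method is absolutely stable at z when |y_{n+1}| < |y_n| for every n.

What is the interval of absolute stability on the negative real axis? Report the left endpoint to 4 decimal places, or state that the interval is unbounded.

z∈(-5.0000,0).

With y'=λy (z=hλ):
  k1=λy_n ⇒ h·k1=z·y_n;  k2=λ(1+4/5z)y_n ⇒ h·k2=z(1+4/5z)y_n
  y_{n+1}/y_n = 1 + 3/4z + 1/4z(1+4/5z) = 1 + z + 1/5z²
  ⇒ R(z) = 1 + z + 1/5z².

Need |R(x)|<1, x<0.
x=-0.34: |R|=0.6831
R=1: x+1/5x²=0 ⇒ x=−5=-5.0000; min R=1−1/(4·1/5)=-0.2500>−1
Confirm numerically:
  x=-3.164: |R|=0.16182 <1
  x=-2.924: |R|=0.21404 <1
  x=-2.336: |R|=0.24462 <1
  x=-5.380: |R|=1.40888 >1
  x=-5.217: |R|=1.22642 >1
Stable set (-5.0000, 0).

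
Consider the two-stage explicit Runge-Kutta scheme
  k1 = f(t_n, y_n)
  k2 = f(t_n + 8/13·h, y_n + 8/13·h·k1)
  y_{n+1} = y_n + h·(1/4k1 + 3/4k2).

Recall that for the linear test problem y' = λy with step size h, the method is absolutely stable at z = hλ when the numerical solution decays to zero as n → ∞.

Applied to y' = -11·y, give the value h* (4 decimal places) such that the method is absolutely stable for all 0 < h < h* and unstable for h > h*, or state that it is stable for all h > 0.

On y'=λy, z=hλ:
  k1=λy_n ⇒ h·k1=z·y_n;  k2=λ(1+8/13z)y_n ⇒ h·k2=z(1+8/13z)y_n
  y_{n+1}/y_n = 1 + 1/4z + 3/4z(1+8/13z) = 1 + z + 6/13z²
  Hence R(z) = 1 + z + 6/13z².

Boundary: |R(x)|=1, x<0.
x=-1.58: |R|=0.5722
R=1: x+6/13x²=0 ⇒ x=−13/6=-2.1667; min R=1−1/(4·6/13)=0.4583>−1
Confirm numerically:
  x=-1.588: |R|=0.57588 <1
  x=-1.393: |R|=0.50259 <1
  x=-1.309: |R|=0.48184 <1
  x=-2.735: |R|=1.71741 >1
  x=-2.517: |R|=1.40698 >1
  x=-2.476: |R|=1.35350 >1
Interval (-2.1667, 0).

(-2.1667,0); λ=-11 ⇒ h* = (13/6)/11 = 0.1970.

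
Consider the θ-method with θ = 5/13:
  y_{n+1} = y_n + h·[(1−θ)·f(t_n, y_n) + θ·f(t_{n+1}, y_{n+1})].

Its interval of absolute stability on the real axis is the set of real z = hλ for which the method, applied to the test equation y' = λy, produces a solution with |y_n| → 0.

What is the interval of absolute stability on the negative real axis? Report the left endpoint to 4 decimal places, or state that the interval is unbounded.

(-8.6667, 0).

With y'=λy (z=hλ):
  y_{n+1} = y_n + z·[8/13·y_n + 5/13·y_{n+1}] ⇒ (1 − 5/13z)y_{n+1} = (1 + 8/13z)y_n
  Hence R(z) = (1 + 8/13z)/(1 − 5/13z).

Need |R(x)|<1, x<0.
x=-1.34: |R|=0.1157
R=−1: 1+8/13x = −1+5/13x ⇒ -3/13x=2 ⇒ x=2/(-3/13)=-8.6667
Confirm numerically:
  x=-8.231: |R|=0.97587 <1
  x=-7.464: |R|=0.92830 <1
  x=-6.285: |R|=0.83917 <1
  x=-3.646: |R|=0.51771 <1
  x=-9.212: |R|=1.02770 >1
  x=-9.106: |R|=1.02252 >1
Interval (-8.6667, 0).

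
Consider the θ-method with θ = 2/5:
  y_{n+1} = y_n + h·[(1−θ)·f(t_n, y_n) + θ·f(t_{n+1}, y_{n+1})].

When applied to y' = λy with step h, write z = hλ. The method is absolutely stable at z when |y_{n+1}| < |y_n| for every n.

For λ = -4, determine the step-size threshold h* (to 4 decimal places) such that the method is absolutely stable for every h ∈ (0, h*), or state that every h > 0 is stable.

(-10.0000,0); λ=-4 ⇒ h* = (10)/4 = 2.5000.

Test eqn y'=λy, z=hλ:
  y_{n+1} = y_n + z·[3/5·y_n + 2/5·y_{n+1}] ⇒ (1 − 2/5z)y_{n+1} = (1 + 3/5z)y_n
  ⇒ R(z) = (1 + 3/5z)/(1 − 2/5z).

Find x<0 with |R(x)|<1.
x=-1.61: |R|=0.0207
R=−1: 1+3/5x = −1+2/5x ⇒ -1/5x=2 ⇒ x=2/(-1/5)=-10.0000
Confirm numerically:
  x=-9.586: |R|=0.98287 <1
  x=-5.145: |R|=0.68247 <1
  x=-4.610: |R|=0.62096 <1
  x=-10.548: |R|=1.02100 >1
  x=-10.518: |R|=1.01990 >1
  x=-10.383: |R|=1.01486 >1
So |R|<1 on (-10.0000, 0).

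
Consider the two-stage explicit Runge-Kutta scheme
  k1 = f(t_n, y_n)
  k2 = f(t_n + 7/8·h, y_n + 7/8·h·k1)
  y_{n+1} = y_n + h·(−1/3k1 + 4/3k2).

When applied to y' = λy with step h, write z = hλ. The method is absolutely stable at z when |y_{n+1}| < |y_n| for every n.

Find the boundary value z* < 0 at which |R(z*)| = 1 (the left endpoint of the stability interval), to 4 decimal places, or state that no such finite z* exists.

With y'=λy (z=hλ):
  k1=λy_n ⇒ h·k1=z·y_n;  k2=λ(1+7/8z)y_n ⇒ h·k2=z(1+7/8z)y_n
  y_{n+1}/y_n = 1 − 1/3z + 4/3z(1+7/8z) = 1 + z + 7/6z²
  so R(z) = 1 + z + 7/6z².

Find x<0 with |R(x)|<1.
x=-1.41: |R|=1.9095
R=1: x+7/6x²=0 ⇒ x=−6/7=-0.8571; min R=1−1/(4·7/6)=0.7857>−1
Confirm numerically:
  x=-0.662: |R|=0.84928 <1
  x=-0.507: |R|=0.79289 <1
  x=-0.377: |R|=0.78882 <1
  x=-1.172: |R|=1.43051 >1
  x=-1.171: |R|=1.42878 >1
  x=-1.067: |R|=1.26124 >1
Interval (-0.8571, 0).

z* = -0.8571.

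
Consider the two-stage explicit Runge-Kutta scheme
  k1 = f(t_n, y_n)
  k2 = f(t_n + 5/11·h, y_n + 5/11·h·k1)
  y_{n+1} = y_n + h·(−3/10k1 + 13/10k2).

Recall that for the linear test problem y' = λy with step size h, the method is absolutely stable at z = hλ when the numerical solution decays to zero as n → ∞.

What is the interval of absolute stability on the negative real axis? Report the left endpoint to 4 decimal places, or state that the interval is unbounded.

With y'=λy (z=hλ):
  k1=λy_n ⇒ h·k1=z·y_n;  k2=λ(1+5/11z)y_n ⇒ h·k2=z(1+5/11z)y_n
  y_{n+1}/y_n = 1 − 3/10z + 13/10z(1+5/11z) = 1 + z + 13/22z²
  R(z) = 1 + z + 13/22z².

Solve |R(x)|<1 on ℝ⁻.
x=-1.2: |R|=0.6509
R=1: x+13/22x²=0 ⇒ x=−22/13=-1.6923; min R=1−1/(4·13/22)=0.5769>−1
Confirm numerically:
  x=-1.493: |R|=0.82417 <1
  x=-1.444: |R|=0.78813 <1
  x=-0.892: |R|=0.57817 <1
  x=-2.137: |R|=1.56155 >1
  x=-1.777: |R|=1.08893 >1
So |R|<1 on (-1.6923, 0).

(-1.6923, 0).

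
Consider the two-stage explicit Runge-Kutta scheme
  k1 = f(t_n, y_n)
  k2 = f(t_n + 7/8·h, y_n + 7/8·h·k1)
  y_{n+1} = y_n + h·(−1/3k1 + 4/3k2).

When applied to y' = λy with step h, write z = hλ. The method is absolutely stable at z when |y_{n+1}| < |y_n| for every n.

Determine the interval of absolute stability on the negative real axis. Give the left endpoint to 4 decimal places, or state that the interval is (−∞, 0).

z∈(-0.8571,0).

With y'=λy (z=hλ):
  k1=λy_n ⇒ h·k1=z·y_n;  k2=λ(1+7/8z)y_n ⇒ h·k2=z(1+7/8z)y_n
  y_{n+1}/y_n = 1 − 1/3z + 4/3z(1+7/8z) = 1 + z + 7/6z²
  R(z) = 1 + z + 7/6z².

Solve |R(x)|<1 on ℝ⁻.
x=-1.04: |R|=1.2219
R=1: x+7/6x²=0 ⇒ x=−6/7=-0.8571; min R=1−1/(4·7/6)=0.7857>−1
Confirm numerically:
  x=-0.813: |R|=0.95813 <1
  x=-0.586: |R|=0.81463 <1
  x=-0.377: |R|=0.78882 <1
  x=-1.346: |R|=1.76767 >1
  x=-1.324: |R|=1.72114 >1
Interval (-0.8571, 0).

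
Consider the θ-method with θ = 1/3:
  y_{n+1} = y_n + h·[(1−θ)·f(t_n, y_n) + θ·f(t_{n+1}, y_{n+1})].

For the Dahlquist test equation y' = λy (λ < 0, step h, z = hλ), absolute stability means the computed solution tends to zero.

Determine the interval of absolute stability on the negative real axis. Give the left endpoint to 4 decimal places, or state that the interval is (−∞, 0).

z∈(-6.0000,0).

With y'=λy (z=hλ):
  y_{n+1} = y_n + z·[2/3·y_n + 1/3·y_{n+1}] ⇒ (1 − 1/3z)y_{n+1} = (1 + 2/3z)y_n
  so R(z) = (1 + 2/3z)/(1 − 1/3z).

Find x<0 with |R(x)|<1.
x=-1.23: |R|=0.1277
R=−1: 1+2/3x = −1+1/3x ⇒ -1/3x=2 ⇒ x=2/(-1/3)=-6.0000
Confirm numerically:
  x=-4.347: |R|=0.77501 <1
  x=-3.809: |R|=0.67822 <1
  x=-2.634: |R|=0.40256 <1
  x=-6.199: |R|=1.02163 >1
  x=-6.071: |R|=1.00783 >1
  x=-6.065: |R|=1.00717 >1
Stable set (-6.0000, 0).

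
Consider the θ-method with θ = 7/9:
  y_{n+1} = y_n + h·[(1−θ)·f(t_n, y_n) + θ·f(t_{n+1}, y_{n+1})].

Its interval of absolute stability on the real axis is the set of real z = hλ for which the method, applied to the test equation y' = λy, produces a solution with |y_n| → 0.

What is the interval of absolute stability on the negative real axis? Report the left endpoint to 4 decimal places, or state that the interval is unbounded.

Set f=λy, z=hλ:
  y_{n+1} = y_n + z·[2/9·y_n + 7/9·y_{n+1}] ⇒ (1 − 7/9z)y_{n+1} = (1 + 2/9z)y_n
  so R(z) = (1 + 2/9z)/(1 − 7/9z).

Solve |R(x)|<1 on ℝ⁻.
x=-1.7: |R|=0.2679
x=-2: |R|=0.2174
x=-10: |R|=0.1392
x=-100: |R|=0.2694
θ=7/9≥1/2 ⇒ |1+2/9x|<|1−7/9x| ∀x<0 ⇒ interval (−∞,0).

unbounded; (−∞, 0).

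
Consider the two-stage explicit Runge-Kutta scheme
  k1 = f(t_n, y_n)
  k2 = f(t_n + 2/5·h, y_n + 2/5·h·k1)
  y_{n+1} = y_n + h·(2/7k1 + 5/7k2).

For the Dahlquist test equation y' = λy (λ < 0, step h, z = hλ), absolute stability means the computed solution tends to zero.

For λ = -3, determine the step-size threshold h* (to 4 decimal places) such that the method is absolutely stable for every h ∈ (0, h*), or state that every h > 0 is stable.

(-3.5000,0); λ=-3 ⇒ h* = (7/2)/3 = 1.1667.

With y'=λy (z=hλ):
  k1=λy_n ⇒ h·k1=z·y_n;  k2=λ(1+2/5z)y_n ⇒ h·k2=z(1+2/5z)y_n
  y_{n+1}/y_n = 1 + 2/7z + 5/7z(1+2/5z) = 1 + z + 2/7z²
  ⇒ R(z) = 1 + z + 2/7z².

Boundary: |R(x)|=1, x<0.
x=-1.72: |R|=0.1253
R=1: x+2/7x²=0 ⇒ x=−7/2=-3.5000; min R=1−1/(4·2/7)=0.1250>−1
Confirm numerically:
  x=-3.302: |R|=0.81320 <1
  x=-2.827: |R|=0.45641 <1
  x=-1.614: |R|=0.13028 <1
  x=-3.885: |R|=1.42735 >1
  x=-3.782: |R|=1.30472 >1
Stable set (-3.5000, 0).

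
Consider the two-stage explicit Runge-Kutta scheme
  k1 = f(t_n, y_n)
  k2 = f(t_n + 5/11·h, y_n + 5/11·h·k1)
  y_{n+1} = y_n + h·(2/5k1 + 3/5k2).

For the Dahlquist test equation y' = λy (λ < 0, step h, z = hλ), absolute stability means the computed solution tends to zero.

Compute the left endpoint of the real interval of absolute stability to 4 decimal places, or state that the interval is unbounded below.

Test eqn y'=λy, z=hλ:
  k1=λy_n ⇒ h·k1=z·y_n;  k2=λ(1+5/11z)y_n ⇒ h·k2=z(1+5/11z)y_n
  y_{n+1}/y_n = 1 + 2/5z + 3/5z(1+5/11z) = 1 + z + 3/11z²
  Hence R(z) = 1 + z + 3/11z².

Find x<0 with |R(x)|<1.
x=-1.03: |R|=0.2593
R=1: x+3/11x²=0 ⇒ x=−11/3=-3.6667; min R=1−1/(4·3/11)=0.0833>−1
Confirm numerically:
  x=-3.429: |R|=0.77774 <1
  x=-2.593: |R|=0.24072 <1
  x=-2.452: |R|=0.18772 <1
  x=-2.331: |R|=0.15088 <1
  x=-4.052: |R|=1.42583 >1
  x=-3.880: |R|=1.22575 >1
  x=-3.772: |R|=1.10836 >1
Interval (-3.6667, 0).

z* = -3.6667.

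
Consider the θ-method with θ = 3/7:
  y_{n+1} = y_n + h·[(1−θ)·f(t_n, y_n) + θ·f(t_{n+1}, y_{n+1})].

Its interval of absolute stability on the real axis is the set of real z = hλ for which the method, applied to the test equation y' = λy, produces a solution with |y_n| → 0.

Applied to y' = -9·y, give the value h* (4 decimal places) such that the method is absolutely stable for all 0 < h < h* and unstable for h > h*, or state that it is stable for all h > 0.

Test eqn y'=λy, z=hλ:
  y_{n+1} = y_n + z·[4/7·y_n + 3/7·y_{n+1}] ⇒ (1 − 3/7z)y_{n+1} = (1 + 4/7z)y_n
  R(z) = (1 + 4/7z)/(1 − 3/7z).

Boundary: |R(x)|=1, x<0.
x=-0.67: |R|=0.4795
R=−1: 1+4/7x = −1+3/7x ⇒ -1/7x=2 ⇒ x=2/(-1/7)=-14.0000
Confirm numerically:
  x=-13.687: |R|=0.99349 <1
  x=-10.822: |R|=0.91947 <1
  x=-9.875: |R|=0.88737 <1
  x=-6.942: |R|=0.74635 <1
  x=-14.469: |R|=1.00930 >1
  x=-14.317: |R|=1.00635 >1
  x=-14.194: |R|=1.00391 >1
So |R|<1 on (-14.0000, 0).

(-14.0000,0); λ=-9 ⇒ h* = (14)/9 = 1.5556.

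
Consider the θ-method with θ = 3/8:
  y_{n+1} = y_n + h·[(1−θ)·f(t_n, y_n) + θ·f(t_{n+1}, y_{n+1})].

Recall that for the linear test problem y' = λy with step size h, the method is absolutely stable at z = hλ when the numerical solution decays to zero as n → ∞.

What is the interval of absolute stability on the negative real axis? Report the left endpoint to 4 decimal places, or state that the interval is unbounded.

Test eqn y'=λy, z=hλ:
  y_{n+1} = y_n + z·[5/8·y_n + 3/8·y_{n+1}] ⇒ (1 − 3/8z)y_{n+1} = (1 + 5/8z)y_n
  Hence R(z) = (1 + 5/8z)/(1 − 3/8z).

Find x<0 with |R(x)|<1.
x=-0.98: |R|=0.2834
R=−1: 1+5/8x = −1+3/8x ⇒ -1/4x=2 ⇒ x=2/(-1/4)=-8.0000
Confirm numerically:
  x=-5.872: |R|=0.83385 <1
  x=-5.404: |R|=0.78556 <1
  x=-4.825: |R|=0.71746 <1
  x=-3.328: |R|=0.48043 <1
  x=-8.435: |R|=1.02612 >1
  x=-8.433: |R|=1.02601 >1
  x=-8.347: |R|=1.02100 >1
Stable set (-8.0000, 0).

z∈(-8.0000,0).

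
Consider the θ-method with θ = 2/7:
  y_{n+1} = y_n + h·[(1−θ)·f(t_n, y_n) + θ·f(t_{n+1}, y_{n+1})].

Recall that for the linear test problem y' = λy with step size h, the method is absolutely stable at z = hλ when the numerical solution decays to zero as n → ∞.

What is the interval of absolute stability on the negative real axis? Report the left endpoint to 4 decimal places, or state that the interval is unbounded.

Set f=λy, z=hλ:
  y_{n+1} = y_n + z·[5/7·y_n + 2/7·y_{n+1}] ⇒ (1 − 2/7z)y_{n+1} = (1 + 5/7z)y_n
  so R(z) = (1 + 5/7z)/(1 − 2/7z).

Solve |R(x)|<1 on ℝ⁻.
x=-1.47: |R|=0.0352
R=−1: 1+5/7x = −1+2/7x ⇒ -3/7x=2 ⇒ x=2/(-3/7)=-4.6667
Confirm numerically:
  x=-4.392: |R|=0.94780 <1
  x=-4.095: |R|=0.88710 <1
  x=-2.388: |R|=0.41950 <1
  x=-4.860: |R|=1.03469 >1
  x=-4.795: |R|=1.02321 >1
Stable set (-4.6667, 0).

(-4.6667, 0).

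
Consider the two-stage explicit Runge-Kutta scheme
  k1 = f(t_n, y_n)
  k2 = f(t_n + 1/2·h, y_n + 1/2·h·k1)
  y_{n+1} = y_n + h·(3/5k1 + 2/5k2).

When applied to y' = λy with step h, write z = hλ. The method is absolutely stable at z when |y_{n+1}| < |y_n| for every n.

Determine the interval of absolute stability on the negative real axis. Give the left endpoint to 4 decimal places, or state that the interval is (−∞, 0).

(-5.0000, 0).

Test eqn y'=λy, z=hλ:
  k1=λy_n ⇒ h·k1=z·y_n;  k2=λ(1+1/2z)y_n ⇒ h·k2=z(1+1/2z)y_n
  y_{n+1}/y_n = 1 + 3/5z + 2/5z(1+1/2z) = 1 + z + 1/5z²
  R(z) = 1 + z + 1/5z².

Need |R(x)|<1, x<0.
x=-0.31: |R|=0.7092
R=1: x+1/5x²=0 ⇒ x=−5=-5.0000; min R=1−1/(4·1/5)=-0.2500>−1
Confirm numerically:
  x=-4.431: |R|=0.49575 <1
  x=-2.880: |R|=0.22112 <1
  x=-2.876: |R|=0.22172 <1
  x=-2.571: |R|=0.24899 <1
  x=-5.486: |R|=1.53324 >1
  x=-5.428: |R|=1.46464 >1
  x=-5.200: |R|=1.20800 >1
Interval (-5.0000, 0).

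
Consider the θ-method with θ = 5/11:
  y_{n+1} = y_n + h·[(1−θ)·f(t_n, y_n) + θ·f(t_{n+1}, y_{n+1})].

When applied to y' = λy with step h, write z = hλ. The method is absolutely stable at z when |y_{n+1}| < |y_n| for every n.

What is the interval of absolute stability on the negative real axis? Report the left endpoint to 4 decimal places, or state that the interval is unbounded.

Test eqn y'=λy, z=hλ:
  y_{n+1} = y_n + z·[6/11·y_n + 5/11·y_{n+1}] ⇒ (1 − 5/11z)y_{n+1} = (1 + 6/11z)y_n
  ⇒ R(z) = (1 + 6/11z)/(1 − 5/11z).

Need |R(x)|<1, x<0.
x=-1.17: |R|=0.2362
R=−1: 1+6/11x = −1+5/11x ⇒ -1/11x=2 ⇒ x=2/(-1/11)=-22.0000
Confirm numerically:
  x=-21.248: |R|=0.99359 <1
  x=-19.462: |R|=0.97657 <1
  x=-18.618: |R|=0.96751 <1
  x=-14.760: |R|=0.91462 <1
  x=-22.512: |R|=1.00414 >1
  x=-22.422: |R|=1.00343 >1
  x=-22.297: |R|=1.00242 >1
Interval (-22.0000, 0).

(-22.0000, 0).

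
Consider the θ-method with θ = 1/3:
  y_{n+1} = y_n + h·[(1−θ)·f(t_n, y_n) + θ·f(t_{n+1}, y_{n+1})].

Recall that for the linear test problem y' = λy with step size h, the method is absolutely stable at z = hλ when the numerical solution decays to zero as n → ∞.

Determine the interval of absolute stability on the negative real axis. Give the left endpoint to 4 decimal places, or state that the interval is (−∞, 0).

(-6.0000, 0).

Test eqn y'=λy, z=hλ:
  y_{n+1} = y_n + z·[2/3·y_n + 1/3·y_{n+1}] ⇒ (1 − 1/3z)y_{n+1} = (1 + 2/3z)y_n
  Hence R(z) = (1 + 2/3z)/(1 − 1/3z).

Need |R(x)|<1, x<0.
x=-0.38: |R|=0.6627
R=−1: 1+2/3x = −1+1/3x ⇒ -1/3x=2 ⇒ x=2/(-1/3)=-6.0000
Confirm numerically:
  x=-5.029: |R|=0.87906 <1
  x=-4.833: |R|=0.85101 <1
  x=-3.578: |R|=0.63180 <1
  x=-2.614: |R|=0.39686 <1
  x=-6.375: |R|=1.04000 >1
  x=-6.026: |R|=1.00288 >1
Interval (-6.0000, 0).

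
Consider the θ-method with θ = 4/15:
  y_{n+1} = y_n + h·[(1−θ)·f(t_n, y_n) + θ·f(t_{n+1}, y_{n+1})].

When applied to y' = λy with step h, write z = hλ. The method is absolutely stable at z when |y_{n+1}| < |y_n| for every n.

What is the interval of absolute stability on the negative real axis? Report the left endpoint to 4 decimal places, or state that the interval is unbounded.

On y'=λy, z=hλ:
  y_{n+1} = y_n + z·[11/15·y_n + 4/15·y_{n+1}] ⇒ (1 − 4/15z)y_{n+1} = (1 + 11/15z)y_n
  R(z) = (1 + 11/15z)/(1 − 4/15z).

Solve |R(x)|<1 on ℝ⁻.
x=-1.07: |R|=0.1675
R=−1: 1+11/15x = −1+4/15x ⇒ -7/15x=2 ⇒ x=2/(-7/15)=-4.2857
Confirm numerically:
  x=-3.426: |R|=0.79034 <1
  x=-2.847: |R|=0.61835 <1
  x=-2.842: |R|=0.61673 <1
  x=-2.633: |R|=0.54688 <1
  x=-4.744: |R|=1.09442 >1
  x=-4.502: |R|=1.04587 >1
So |R|<1 on (-4.2857, 0).

z∈(-4.2857,0).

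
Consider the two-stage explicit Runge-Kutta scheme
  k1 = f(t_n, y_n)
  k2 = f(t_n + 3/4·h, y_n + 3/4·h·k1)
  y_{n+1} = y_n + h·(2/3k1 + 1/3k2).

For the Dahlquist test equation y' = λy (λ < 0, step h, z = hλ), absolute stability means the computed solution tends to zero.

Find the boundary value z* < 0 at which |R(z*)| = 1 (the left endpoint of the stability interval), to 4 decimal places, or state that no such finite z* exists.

z* = -4.0000.

Test eqn y'=λy, z=hλ:
  k1=λy_n ⇒ h·k1=z·y_n;  k2=λ(1+3/4z)y_n ⇒ h·k2=z(1+3/4z)y_n
  y_{n+1}/y_n = 1 + 2/3z + 1/3z(1+3/4z) = 1 + z + 1/4z²
  Hence R(z) = 1 + z + 1/4z².

Find x<0 with |R(x)|<1.
x=-0.74: |R|=0.3969
R=1: x+1/4x²=0 ⇒ x=−4=-4.0000; min R=1−1/(4·1/4)=0.0000>−1
Confirm numerically:
  x=-3.922: |R|=0.92352 <1
  x=-2.749: |R|=0.14025 <1
  x=-2.723: |R|=0.13068 <1
  x=-4.477: |R|=1.53388 >1
  x=-4.065: |R|=1.06606 >1
Stable set (-4.0000, 0).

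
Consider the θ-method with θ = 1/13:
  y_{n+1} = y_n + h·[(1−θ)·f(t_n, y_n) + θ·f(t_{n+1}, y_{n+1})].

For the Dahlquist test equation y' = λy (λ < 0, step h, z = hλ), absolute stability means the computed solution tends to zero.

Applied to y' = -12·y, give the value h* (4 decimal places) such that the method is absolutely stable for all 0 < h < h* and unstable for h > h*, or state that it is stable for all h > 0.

(-2.3636,0); λ=-12 ⇒ h* = (26/11)/12 = 0.1970.

Set f=λy, z=hλ:
  y_{n+1} = y_n + z·[12/13·y_n + 1/13·y_{n+1}] ⇒ (1 − 1/13z)y_{n+1} = (1 + 12/13z)y_n
  Hence R(z) = (1 + 12/13z)/(1 − 1/13z).

Need |R(x)|<1, x<0.
x=-1.2: |R|=0.0986
R=−1: 1+12/13x = −1+1/13x ⇒ -11/13x=2 ⇒ x=2/(-11/13)=-2.3636
Confirm numerically:
  x=-2.156: |R|=0.84930 <1
  x=-1.897: |R|=0.65543 <1
  x=-1.720: |R|=0.51902 <1
  x=-1.012: |R|=0.06109 <1
  x=-2.887: |R|=1.36237 >1
  x=-2.641: |R|=1.19506 >1
  x=-2.531: |R|=1.11854 >1
So |R|<1 on (-2.3636, 0).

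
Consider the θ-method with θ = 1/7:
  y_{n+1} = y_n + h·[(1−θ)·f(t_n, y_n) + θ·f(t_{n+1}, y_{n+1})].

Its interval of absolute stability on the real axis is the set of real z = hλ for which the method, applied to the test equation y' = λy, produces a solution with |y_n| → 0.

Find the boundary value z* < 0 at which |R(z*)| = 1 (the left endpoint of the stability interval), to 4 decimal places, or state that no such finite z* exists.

With y'=λy (z=hλ):
  y_{n+1} = y_n + z·[6/7·y_n + 1/7·y_{n+1}] ⇒ (1 − 1/7z)y_{n+1} = (1 + 6/7z)y_n
  so R(z) = (1 + 6/7z)/(1 − 1/7z).

Find x<0 with |R(x)|<1.
x=-0.91: |R|=0.1947
R=−1: 1+6/7x = −1+1/7x ⇒ -5/7x=2 ⇒ x=2/(-5/7)=-2.8000
Confirm numerically:
  x=-2.511: |R|=0.84807 <1
  x=-1.981: |R|=0.54404 <1
  x=-1.780: |R|=0.41913 <1
  x=-1.211: |R|=0.03240 <1
  x=-3.264: |R|=1.22603 >1
  x=-3.148: |R|=1.17146 >1
So |R|<1 on (-2.8000, 0).

z* = -2.8000.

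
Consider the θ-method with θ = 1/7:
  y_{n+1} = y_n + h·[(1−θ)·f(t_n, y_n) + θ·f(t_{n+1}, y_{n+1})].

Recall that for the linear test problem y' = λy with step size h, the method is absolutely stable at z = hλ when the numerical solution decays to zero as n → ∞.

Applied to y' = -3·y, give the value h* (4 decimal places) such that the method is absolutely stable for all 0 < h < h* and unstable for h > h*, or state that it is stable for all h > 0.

On y'=λy, z=hλ:
  y_{n+1} = y_n + z·[6/7·y_n + 1/7·y_{n+1}] ⇒ (1 − 1/7z)y_{n+1} = (1 + 6/7z)y_n
  Hence R(z) = (1 + 6/7z)/(1 − 1/7z).

Boundary: |R(x)|=1, x<0.
x=-1.38: |R|=0.1527
R=−1: 1+6/7x = −1+1/7x ⇒ -5/7x=2 ⇒ x=2/(-5/7)=-2.8000
Confirm numerically:
  x=-2.719: |R|=0.95833 <1
  x=-2.305: |R|=0.73401 <1
  x=-2.252: |R|=0.70385 <1
  x=-2.203: |R|=0.67565 <1
  x=-3.371: |R|=1.27529 >1
  x=-3.142: |R|=1.16861 >1
  x=-3.047: |R|=1.12292 >1
Interval (-2.8000, 0).

(-2.8000,0); λ=-3 ⇒ h* = (14/5)/3 = 0.9333.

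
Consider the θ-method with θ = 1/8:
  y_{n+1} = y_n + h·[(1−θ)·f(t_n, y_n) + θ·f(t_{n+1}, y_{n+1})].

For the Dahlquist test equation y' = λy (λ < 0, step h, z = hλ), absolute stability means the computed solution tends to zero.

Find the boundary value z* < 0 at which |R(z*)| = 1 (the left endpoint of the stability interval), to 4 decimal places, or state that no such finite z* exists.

left endpoint -2.6667.

With y'=λy (z=hλ):
  y_{n+1} = y_n + z·[7/8·y_n + 1/8·y_{n+1}] ⇒ (1 − 1/8z)y_{n+1} = (1 + 7/8z)y_n
  so R(z) = (1 + 7/8z)/(1 − 1/8z).

Find x<0 with |R(x)|<1.
x=-0.62: |R|=0.4246
R=−1: 1+7/8x = −1+1/8x ⇒ -3/4x=2 ⇒ x=2/(-3/4)=-2.6667
Confirm numerically:
  x=-1.676: |R|=0.38570 <1
  x=-1.198: |R|=0.04197 <1
  x=-1.112: |R|=0.02371 <1
  x=-3.171: |R|=1.27088 >1
  x=-3.114: |R|=1.24150 >1
  x=-2.824: |R|=1.08721 >1
So |R|<1 on (-2.6667, 0).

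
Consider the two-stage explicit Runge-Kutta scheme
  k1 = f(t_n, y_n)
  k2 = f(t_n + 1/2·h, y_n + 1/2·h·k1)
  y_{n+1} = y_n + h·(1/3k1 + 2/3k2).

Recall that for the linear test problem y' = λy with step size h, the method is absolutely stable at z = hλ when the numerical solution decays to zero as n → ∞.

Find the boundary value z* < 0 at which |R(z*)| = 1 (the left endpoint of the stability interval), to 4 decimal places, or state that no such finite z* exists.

z* = -3.0000.

With y'=λy (z=hλ):
  k1=λy_n ⇒ h·k1=z·y_n;  k2=λ(1+1/2z)y_n ⇒ h·k2=z(1+1/2z)y_n
  y_{n+1}/y_n = 1 + 1/3z + 2/3z(1+1/2z) = 1 + z + 1/3z²
  R(z) = 1 + z + 1/3z².

Need |R(x)|<1, x<0.
x=-1.39: |R|=0.2540
R=1: x+1/3x²=0 ⇒ x=−3=-3.0000; min R=1−1/(4·1/3)=0.2500>−1
Confirm numerically:
  x=-2.943: |R|=0.94408 <1
  x=-1.700: |R|=0.26333 <1
  x=-1.553: |R|=0.25094 <1
  x=-1.536: |R|=0.25043 <1
  x=-3.557: |R|=1.66042 >1
  x=-3.406: |R|=1.46095 >1
  x=-3.390: |R|=1.44070 >1
Interval (-3.0000, 0).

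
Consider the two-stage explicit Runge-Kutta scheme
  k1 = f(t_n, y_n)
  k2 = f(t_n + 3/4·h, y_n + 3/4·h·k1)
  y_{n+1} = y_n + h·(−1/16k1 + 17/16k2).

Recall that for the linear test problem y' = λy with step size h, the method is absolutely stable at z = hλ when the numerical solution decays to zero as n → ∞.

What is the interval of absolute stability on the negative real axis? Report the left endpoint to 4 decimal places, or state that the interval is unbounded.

z∈(-1.2549,0).

Set f=λy, z=hλ:
  k1=λy_n ⇒ h·k1=z·y_n;  k2=λ(1+3/4z)y_n ⇒ h·k2=z(1+3/4z)y_n
  y_{n+1}/y_n = 1 − 1/16z + 17/16z(1+3/4z) = 1 + z + 51/64z²
  so R(z) = 1 + z + 51/64z².

Find x<0 with |R(x)|<1.
x=-1.31: |R|=1.0575
R=1: x+51/64x²=0 ⇒ x=−64/51=-1.2549; min R=1−1/(4·51/64)=0.6863>−1
Confirm numerically:
  x=-1.199: |R|=0.94659 <1
  x=-1.100: |R|=0.86422 <1
  x=-0.798: |R|=0.70945 <1
  x=-1.717: |R|=1.63226 >1
  x=-1.517: |R|=1.31684 >1
Interval (-1.2549, 0).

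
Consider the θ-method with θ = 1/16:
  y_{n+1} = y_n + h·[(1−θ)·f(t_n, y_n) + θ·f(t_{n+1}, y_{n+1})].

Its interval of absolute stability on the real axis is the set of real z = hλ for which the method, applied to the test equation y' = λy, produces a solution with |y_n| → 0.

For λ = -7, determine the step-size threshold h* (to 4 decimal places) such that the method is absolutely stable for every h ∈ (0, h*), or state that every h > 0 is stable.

(-2.2857,0); λ=-7 ⇒ h* = (16/7)/7 = 0.3265.

With y'=λy (z=hλ):
  y_{n+1} = y_n + z·[15/16·y_n + 1/16·y_{n+1}] ⇒ (1 − 1/16z)y_{n+1} = (1 + 15/16z)y_n
  R(z) = (1 + 15/16z)/(1 − 1/16z).

Find x<0 with |R(x)|<1.
x=-1.28: |R|=0.1852
R=−1: 1+15/16x = −1+1/16x ⇒ -7/8x=2 ⇒ x=2/(-7/8)=-2.2857
Confirm numerically:
  x=-1.979: |R|=0.76117 <1
  x=-1.960: |R|=0.74610 <1
  x=-1.414: |R|=0.29918 <1
  x=-2.632: |R|=1.26020 >1
  x=-2.599: |R|=1.23582 >1
Stable set (-2.2857, 0).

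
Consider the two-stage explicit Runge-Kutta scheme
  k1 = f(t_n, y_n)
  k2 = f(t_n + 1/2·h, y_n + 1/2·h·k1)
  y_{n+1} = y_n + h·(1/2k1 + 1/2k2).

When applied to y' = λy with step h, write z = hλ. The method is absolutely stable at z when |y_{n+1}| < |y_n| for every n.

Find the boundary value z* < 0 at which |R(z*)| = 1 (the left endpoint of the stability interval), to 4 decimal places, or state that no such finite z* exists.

z* = -4.0000.

On y'=λy, z=hλ:
  k1=λy_n ⇒ h·k1=z·y_n;  k2=λ(1+1/2z)y_n ⇒ h·k2=z(1+1/2z)y_n
  y_{n+1}/y_n = 1 + 1/2z + 1/2z(1+1/2z) = 1 + z + 1/4z²
  so R(z) = 1 + z + 1/4z².

Boundary: |R(x)|=1, x<0.
x=-1.38: |R|=0.0961
R=1: x+1/4x²=0 ⇒ x=−4=-4.0000; min R=1−1/(4·1/4)=0.0000>−1
Confirm numerically:
  x=-3.284: |R|=0.41216 <1
  x=-3.113: |R|=0.30969 <1
  x=-2.302: |R|=0.02280 <1
  x=-1.716: |R|=0.02016 <1
  x=-4.490: |R|=1.55003 >1
  x=-4.090: |R|=1.09202 >1
  x=-4.067: |R|=1.06812 >1
Stable set (-4.0000, 0).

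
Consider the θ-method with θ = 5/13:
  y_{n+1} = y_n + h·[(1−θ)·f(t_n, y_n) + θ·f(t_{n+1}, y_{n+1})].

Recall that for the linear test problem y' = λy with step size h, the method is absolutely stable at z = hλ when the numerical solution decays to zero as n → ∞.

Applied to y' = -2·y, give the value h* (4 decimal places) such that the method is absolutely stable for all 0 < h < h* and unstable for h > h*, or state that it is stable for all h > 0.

Test eqn y'=λy, z=hλ:
  y_{n+1} = y_n + z·[8/13·y_n + 5/13·y_{n+1}] ⇒ (1 − 5/13z)y_{n+1} = (1 + 8/13z)y_n
  R(z) = (1 + 8/13z)/(1 − 5/13z).

Need |R(x)|<1, x<0.
x=-0.84: |R|=0.3651
R=−1: 1+8/13x = −1+5/13x ⇒ -3/13x=2 ⇒ x=2/(-3/13)=-8.6667
Confirm numerically:
  x=-8.378: |R|=0.98422 <1
  x=-8.220: |R|=0.97523 <1
  x=-4.801: |R|=0.68661 <1
  x=-9.107: |R|=1.02257 >1
  x=-9.010: |R|=1.01774 >1
So |R|<1 on (-8.6667, 0).

(-8.6667,0); λ=-2 ⇒ h* = (26/3)/2 = 4.3333.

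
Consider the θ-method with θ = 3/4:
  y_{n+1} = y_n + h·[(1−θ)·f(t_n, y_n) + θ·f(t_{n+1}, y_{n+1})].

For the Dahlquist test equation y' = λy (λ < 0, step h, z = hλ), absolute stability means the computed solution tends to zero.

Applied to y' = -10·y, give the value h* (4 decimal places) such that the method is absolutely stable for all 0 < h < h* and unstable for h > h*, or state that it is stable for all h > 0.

interval (−∞, 0). Any h>0 works for λ=-10.

With y'=λy (z=hλ):
  y_{n+1} = y_n + z·[1/4·y_n + 3/4·y_{n+1}] ⇒ (1 − 3/4z)y_{n+1} = (1 + 1/4z)y_n
  ⇒ R(z) = (1 + 1/4z)/(1 − 3/4z).

Find x<0 with |R(x)|<1.
x=-0.31: |R|=0.7485
x=-2: |R|=0.2000
x=-10: |R|=0.1765
x=-100: |R|=0.3158
θ=3/4≥1/2 ⇒ |1+1/4x|<|1−3/4x| ∀x<0 ⇒ interval (−∞,0).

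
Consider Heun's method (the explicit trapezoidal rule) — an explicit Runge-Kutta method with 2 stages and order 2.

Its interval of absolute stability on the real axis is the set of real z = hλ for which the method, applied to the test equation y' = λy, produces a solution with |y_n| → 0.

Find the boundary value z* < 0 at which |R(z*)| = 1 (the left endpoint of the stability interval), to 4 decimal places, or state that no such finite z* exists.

left endpoint -2.0000.

Set f=λy, z=hλ:
  order 2, 2-stage ⇒ R(z)=1+z+z^2/2
  (e.g. R(-1.53)=0.64045, |R|=0.64045)

Solve |R(x)|<1 on ℝ⁻.
x=-1.53: |R|=0.6404
|R(-2.22)|=1.2442 |R(-1.39)|=0.5760 |R(-1.04)|=0.5008
Bisect:
  x_lo=-2.8145 |R|=2.1463  x_hi=-0.3232 |R|=0.7290
  mid=-1.56889 |R|=0.66182 →hi
  mid=-2.19171 |R|=1.21008 →lo
  mid=-1.88030 |R|=0.88746 →hi
  mid=-2.03600 |R|=1.03665 →lo
  mid=-1.95815 |R|=0.95903 →hi
  mid=-1.99708 |R|=0.99708 →hi
  mid=-2.01654 |R|=1.01668 →lo
  mid=-2.00681 |R|=1.00683 →lo
  mid=-2.00194 |R|=1.00194 →lo
  ...
  [-2.00012,-1.99997] ⇒ x*=-2.0000
Interval (-2.0000, 0).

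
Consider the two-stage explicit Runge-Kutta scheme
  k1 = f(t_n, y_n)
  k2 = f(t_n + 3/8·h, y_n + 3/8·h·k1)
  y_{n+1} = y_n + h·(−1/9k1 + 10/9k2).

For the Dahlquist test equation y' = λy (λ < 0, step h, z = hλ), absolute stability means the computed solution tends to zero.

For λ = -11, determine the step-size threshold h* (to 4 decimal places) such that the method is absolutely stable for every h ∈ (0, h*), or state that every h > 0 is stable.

(-2.4000,0); λ=-11 ⇒ h* = (12/5)/11 = 0.2182.

Test eqn y'=λy, z=hλ:
  k1=λy_n ⇒ h·k1=z·y_n;  k2=λ(1+3/8z)y_n ⇒ h·k2=z(1+3/8z)y_n
  y_{n+1}/y_n = 1 − 1/9z + 10/9z(1+3/8z) = 1 + z + 5/12z²
  R(z) = 1 + z + 5/12z².

Find x<0 with |R(x)|<1.
x=-1.25: |R|=0.4010
R=1: x+5/12x²=0 ⇒ x=−12/5=-2.4000; min R=1−1/(4·5/12)=0.4000>−1
Confirm numerically:
  x=-1.358: |R|=0.41040 <1
  x=-1.251: |R|=0.40108 <1
  x=-1.250: |R|=0.40104 <1
  x=-2.895: |R|=1.59709 >1
  x=-2.523: |R|=1.12930 >1
Stable set (-2.4000, 0).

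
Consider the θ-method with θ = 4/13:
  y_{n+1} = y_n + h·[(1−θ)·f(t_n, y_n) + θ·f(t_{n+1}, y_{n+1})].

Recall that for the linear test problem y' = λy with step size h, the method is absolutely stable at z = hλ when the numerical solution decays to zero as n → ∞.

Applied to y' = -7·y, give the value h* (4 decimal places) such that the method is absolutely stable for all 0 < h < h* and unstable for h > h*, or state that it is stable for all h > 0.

With y'=λy (z=hλ):
  y_{n+1} = y_n + z·[9/13·y_n + 4/13·y_{n+1}] ⇒ (1 − 4/13z)y_{n+1} = (1 + 9/13z)y_n
  ⇒ R(z) = (1 + 9/13z)/(1 − 4/13z).

Find x<0 with |R(x)|<1.
x=-0.43: |R|=0.6202
R=−1: 1+9/13x = −1+4/13x ⇒ -5/13x=2 ⇒ x=2/(-5/13)=-5.2000
Confirm numerically:
  x=-5.139: |R|=0.99091 <1
  x=-4.466: |R|=0.88109 <1
  x=-4.464: |R|=0.88074 <1
  x=-4.391: |R|=0.86765 <1
  x=-5.761: |R|=1.07782 >1
  x=-5.424: |R|=1.03228 >1
Interval (-5.2000, 0).

(-5.2000,0); λ=-7 ⇒ h* = (26/5)/7 = 0.7429.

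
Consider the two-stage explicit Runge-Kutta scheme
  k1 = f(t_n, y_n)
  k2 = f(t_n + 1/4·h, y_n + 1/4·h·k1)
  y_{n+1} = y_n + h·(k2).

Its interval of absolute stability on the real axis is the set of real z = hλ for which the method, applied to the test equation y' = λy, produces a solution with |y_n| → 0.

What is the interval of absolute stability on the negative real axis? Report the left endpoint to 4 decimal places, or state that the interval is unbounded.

(-4.0000, 0).

Set f=λy, z=hλ:
  k1=λy_n ⇒ h·k1=z·y_n;  k2=λ(1+1/4z)y_n ⇒ h·k2=z(1+1/4z)y_n
  y_{n+1}/y_n = 1 + z(1+1/4z) = 1 + z + 1/4z²
  so R(z) = 1 + z + 1/4z².

Need |R(x)|<1, x<0.
x=-0.82: |R|=0.3481
R=1: x+1/4x²=0 ⇒ x=−4=-4.0000; min R=1−1/(4·1/4)=0.0000>−1
Confirm numerically:
  x=-3.623: |R|=0.65853 <1
  x=-3.610: |R|=0.64802 <1
  x=-3.168: |R|=0.34106 <1
  x=-3.163: |R|=0.33814 <1
  x=-4.306: |R|=1.32941 >1
  x=-4.293: |R|=1.31446 >1
  x=-4.039: |R|=1.03938 >1
Interval (-4.0000, 0).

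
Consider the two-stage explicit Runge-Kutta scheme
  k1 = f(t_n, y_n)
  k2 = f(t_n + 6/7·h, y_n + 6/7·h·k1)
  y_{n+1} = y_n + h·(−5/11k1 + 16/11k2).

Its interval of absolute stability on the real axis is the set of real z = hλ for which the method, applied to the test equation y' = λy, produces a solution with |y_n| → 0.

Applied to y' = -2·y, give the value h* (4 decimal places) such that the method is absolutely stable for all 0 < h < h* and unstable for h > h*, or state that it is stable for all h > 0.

Set f=λy, z=hλ:
  k1=λy_n ⇒ h·k1=z·y_n;  k2=λ(1+6/7z)y_n ⇒ h·k2=z(1+6/7z)y_n
  y_{n+1}/y_n = 1 − 5/11z + 16/11z(1+6/7z) = 1 + z + 96/77z²
  R(z) = 1 + z + 96/77z².

Solve |R(x)|<1 on ℝ⁻.
x=-1.5: |R|=2.3052
R=1: x+96/77x²=0 ⇒ x=−77/96=-0.8021; min R=1−1/(4·96/77)=0.7995>−1
Confirm numerically:
  x=-0.552: |R|=0.82789 <1
  x=-0.529: |R|=0.81989 <1
  x=-0.350: |R|=0.80273 <1
  x=-0.348: |R|=0.80299 <1
  x=-1.166: |R|=1.52903 >1
  x=-0.924: |R|=1.14045 >1
Interval (-0.8021, 0).

(-0.8021,0); λ=-2 ⇒ h* = (77/96)/2 = 0.4010.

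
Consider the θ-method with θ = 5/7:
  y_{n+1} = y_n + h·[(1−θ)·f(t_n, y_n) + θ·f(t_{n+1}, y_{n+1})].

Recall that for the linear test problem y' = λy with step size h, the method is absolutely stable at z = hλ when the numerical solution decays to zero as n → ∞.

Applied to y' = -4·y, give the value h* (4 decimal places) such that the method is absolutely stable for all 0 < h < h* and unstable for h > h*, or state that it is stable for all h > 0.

unbounded; (−∞, 0). Any h>0 works for λ=-4.

Set f=λy, z=hλ:
  y_{n+1} = y_n + z·[2/7·y_n + 5/7·y_{n+1}] ⇒ (1 − 5/7z)y_{n+1} = (1 + 2/7z)y_n
  Hence R(z) = (1 + 2/7z)/(1 − 5/7z).

Solve |R(x)|<1 on ℝ⁻.
x=-0.94: |R|=0.4376
x=-2: |R|=0.1765
x=-10: |R|=0.2281
x=-100: |R|=0.3807
θ=5/7≥1/2 ⇒ |1+2/7x|<|1−5/7x| ∀x<0 ⇒ interval (−∞,0).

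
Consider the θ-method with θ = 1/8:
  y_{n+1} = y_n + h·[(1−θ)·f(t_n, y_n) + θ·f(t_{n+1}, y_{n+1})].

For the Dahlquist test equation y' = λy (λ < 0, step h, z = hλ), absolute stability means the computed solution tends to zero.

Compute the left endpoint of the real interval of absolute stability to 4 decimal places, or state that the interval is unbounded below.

left endpoint -2.6667.

On y'=λy, z=hλ:
  y_{n+1} = y_n + z·[7/8·y_n + 1/8·y_{n+1}] ⇒ (1 − 1/8z)y_{n+1} = (1 + 7/8z)y_n
  Hence R(z) = (1 + 7/8z)/(1 − 1/8z).

Need |R(x)|<1, x<0.
x=-1.42: |R|=0.2059
R=−1: 1+7/8x = −1+1/8x ⇒ -3/4x=2 ⇒ x=2/(-3/4)=-2.6667
Confirm numerically:
  x=-2.170: |R|=0.70698 <1
  x=-2.065: |R|=0.64133 <1
  x=-1.259: |R|=0.08781 <1
  x=-3.193: |R|=1.28214 >1
  x=-2.794: |R|=1.07078 >1
Stable set (-2.6667, 0).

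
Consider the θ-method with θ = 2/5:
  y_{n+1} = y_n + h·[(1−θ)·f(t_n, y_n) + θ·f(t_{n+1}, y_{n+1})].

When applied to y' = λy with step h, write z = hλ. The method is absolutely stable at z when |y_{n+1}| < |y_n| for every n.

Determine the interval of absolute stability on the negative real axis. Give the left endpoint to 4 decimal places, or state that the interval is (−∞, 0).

(-10.0000, 0).

Set f=λy, z=hλ:
  y_{n+1} = y_n + z·[3/5·y_n + 2/5·y_{n+1}] ⇒ (1 − 2/5z)y_{n+1} = (1 + 3/5z)y_n
  so R(z) = (1 + 3/5z)/(1 − 2/5z).

Need |R(x)|<1, x<0.
x=-0.59: |R|=0.5227
R=−1: 1+3/5x = −1+2/5x ⇒ -1/5x=2 ⇒ x=2/(-1/5)=-10.0000
Confirm numerically:
  x=-9.858: |R|=0.99425 <1
  x=-7.719: |R|=0.88839 <1
  x=-6.213: |R|=0.78268 <1
  x=-10.589: |R|=1.02250 >1
  x=-10.235: |R|=1.00923 >1
So |R|<1 on (-10.0000, 0).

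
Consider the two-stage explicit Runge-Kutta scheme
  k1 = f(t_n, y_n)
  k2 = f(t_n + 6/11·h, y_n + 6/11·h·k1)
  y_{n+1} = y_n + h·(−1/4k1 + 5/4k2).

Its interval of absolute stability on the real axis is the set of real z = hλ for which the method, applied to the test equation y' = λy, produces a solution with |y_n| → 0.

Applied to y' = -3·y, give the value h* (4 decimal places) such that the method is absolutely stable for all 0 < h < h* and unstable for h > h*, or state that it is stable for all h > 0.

(-1.4667,0); λ=-3 ⇒ h* = (22/15)/3 = 0.4889.

With y'=λy (z=hλ):
  k1=λy_n ⇒ h·k1=z·y_n;  k2=λ(1+6/11z)y_n ⇒ h·k2=z(1+6/11z)y_n
  y_{n+1}/y_n = 1 − 1/4z + 5/4z(1+6/11z) = 1 + z + 15/22z²
  so R(z) = 1 + z + 15/22z².

Boundary: |R(x)|=1, x<0.
x=-1.77: |R|=1.3661
R=1: x+15/22x²=0 ⇒ x=−22/15=-1.4667; min R=1−1/(4·15/22)=0.6333>−1
Confirm numerically:
  x=-0.969: |R|=0.67120 <1
  x=-0.728: |R|=0.63335 <1
  x=-0.713: |R|=0.63362 <1
  x=-1.969: |R|=1.67438 >1
  x=-1.913: |R|=1.58216 >1
So |R|<1 on (-1.4667, 0).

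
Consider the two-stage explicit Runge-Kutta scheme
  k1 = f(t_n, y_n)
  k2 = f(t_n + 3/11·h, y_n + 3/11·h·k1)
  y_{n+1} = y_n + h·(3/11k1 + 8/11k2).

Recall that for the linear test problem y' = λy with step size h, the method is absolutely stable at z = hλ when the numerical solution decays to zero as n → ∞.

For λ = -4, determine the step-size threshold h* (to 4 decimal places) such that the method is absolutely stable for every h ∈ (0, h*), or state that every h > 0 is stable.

(-5.0417,0); λ=-4 ⇒ h* = (121/24)/4 = 1.2604.

On y'=λy, z=hλ:
  k1=λy_n ⇒ h·k1=z·y_n;  k2=λ(1+3/11z)y_n ⇒ h·k2=z(1+3/11z)y_n
  y_{n+1}/y_n = 1 + 3/11z + 8/11z(1+3/11z) = 1 + z + 24/121z²
  ⇒ R(z) = 1 + z + 24/121z².

Solve |R(x)|<1 on ℝ⁻.
x=-1.52: |R|=0.0617
R=1: x+24/121x²=0 ⇒ x=−121/24=-5.0417; min R=1−1/(4·24/121)=-0.2604>−1
Confirm numerically:
  x=-4.999: |R|=0.95769 <1
  x=-3.836: |R|=0.08266 <1
  x=-3.742: |R|=0.03537 <1
  x=-5.590: |R|=1.60797 >1
  x=-5.453: |R|=1.44489 >1
  x=-5.252: |R|=1.21911 >1
So |R|<1 on (-5.0417, 0).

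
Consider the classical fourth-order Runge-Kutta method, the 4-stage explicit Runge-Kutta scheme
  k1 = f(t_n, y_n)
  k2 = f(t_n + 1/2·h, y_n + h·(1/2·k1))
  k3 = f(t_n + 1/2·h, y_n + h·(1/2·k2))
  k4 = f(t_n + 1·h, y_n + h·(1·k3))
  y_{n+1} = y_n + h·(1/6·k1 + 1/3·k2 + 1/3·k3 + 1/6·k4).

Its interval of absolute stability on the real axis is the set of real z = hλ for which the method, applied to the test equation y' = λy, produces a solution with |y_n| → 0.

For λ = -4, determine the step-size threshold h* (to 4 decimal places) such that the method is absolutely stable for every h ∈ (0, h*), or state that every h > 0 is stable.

(-2.7853,0); λ=-4 ⇒ h* = 0.6963.

Set f=λy, z=hλ:
  order 4, 4-stage ⇒ R(z)=1+z+z^2/2+z^3/6+z^4/24
  (e.g. R(-0.94)=0.39590, |R|=0.39590)

Find x<0 with |R(x)|<1.
x=-0.94: |R|=0.3959
|R(-2.92)|=1.2228 |R(-2.4)|=0.5584 |R(-1.19)|=0.3207
Bisect:
  x_lo=-3.5161 |R|=2.7891  x_hi=-0.2904 |R|=0.7480
  mid=-1.90325 |R|=0.30562 →hi
  mid=-2.70969 |R|=0.89188 →hi
  mid=-3.11292 |R|=1.61726 →lo
  mid=-2.91131 |R|=1.20721 →lo
  mid=-2.81050 |R|=1.03867 →lo
  mid=-2.76010 |R|=0.96267 →hi
  mid=-2.78530 |R|=1.00001 →lo
  ...
  [-2.78530,-2.78510] ⇒ x*=-2.7853
So |R|<1 on (-2.7853, 0).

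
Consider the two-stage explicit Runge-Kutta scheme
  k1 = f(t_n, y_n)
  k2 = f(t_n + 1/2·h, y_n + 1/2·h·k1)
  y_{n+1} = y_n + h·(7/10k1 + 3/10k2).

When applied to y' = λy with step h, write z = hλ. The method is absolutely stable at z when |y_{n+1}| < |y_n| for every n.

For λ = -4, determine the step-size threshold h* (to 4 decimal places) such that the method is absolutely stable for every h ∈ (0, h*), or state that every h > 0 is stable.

On y'=λy, z=hλ:
  k1=λy_n ⇒ h·k1=z·y_n;  k2=λ(1+1/2z)y_n ⇒ h·k2=z(1+1/2z)y_n
  y_{n+1}/y_n = 1 + 7/10z + 3/10z(1+1/2z) = 1 + z + 3/20z²
  Hence R(z) = 1 + z + 3/20z².

Solve |R(x)|<1 on ℝ⁻.
x=-1.54: |R|=0.1843
R=1: x+3/20x²=0 ⇒ x=−20/3=-6.6667; min R=1−1/(4·3/20)=-0.6667>−1
Confirm numerically:
  x=-6.143: |R|=0.51747 <1
  x=-5.789: |R|=0.23788 <1
  x=-4.682: |R|=0.39383 <1
  x=-7.057: |R|=1.41319 >1
  x=-6.937: |R|=1.28130 >1
Interval (-6.6667, 0).

(-6.6667,0); λ=-4 ⇒ h* = (20/3)/4 = 1.6667.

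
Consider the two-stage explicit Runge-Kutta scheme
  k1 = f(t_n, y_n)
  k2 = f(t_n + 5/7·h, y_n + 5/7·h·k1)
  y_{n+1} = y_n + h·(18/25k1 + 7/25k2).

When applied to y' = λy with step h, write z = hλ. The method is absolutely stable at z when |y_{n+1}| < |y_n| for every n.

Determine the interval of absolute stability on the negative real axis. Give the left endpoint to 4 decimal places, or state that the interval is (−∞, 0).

(-5.0000, 0).

On y'=λy, z=hλ:
  k1=λy_n ⇒ h·k1=z·y_n;  k2=λ(1+5/7z)y_n ⇒ h·k2=z(1+5/7z)y_n
  y_{n+1}/y_n = 1 + 18/25z + 7/25z(1+5/7z) = 1 + z + 1/5z²
  ⇒ R(z) = 1 + z + 1/5z².

Solve |R(x)|<1 on ℝ⁻.
x=-1.45: |R|=0.0295
R=1: x+1/5x²=0 ⇒ x=−5=-5.0000; min R=1−1/(4·1/5)=-0.2500>−1
Confirm numerically:
  x=-3.837: |R|=0.10751 <1
  x=-3.522: |R|=0.04110 <1
  x=-2.002: |R|=0.20040 <1
  x=-5.546: |R|=1.60562 >1
  x=-5.508: |R|=1.55961 >1
  x=-5.362: |R|=1.38821 >1
Interval (-5.0000, 0).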